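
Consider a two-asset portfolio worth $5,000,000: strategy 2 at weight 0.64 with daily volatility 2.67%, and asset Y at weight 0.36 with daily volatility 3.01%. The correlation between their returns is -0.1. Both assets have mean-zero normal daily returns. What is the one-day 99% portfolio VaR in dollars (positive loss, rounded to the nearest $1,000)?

σ_p² = 0.64²·2.67² + 0.36²·3.01² + 2·-0.1·0.64·0.36·2.67·3.01 = 3.7239 (%²).
σ_p = √3.7239 = 1.930%.
At 99%, z = 2.326.
VaR = 2.326 × 1.930% = 4.489%; on $5,000,000 that is $224,450.

$224,000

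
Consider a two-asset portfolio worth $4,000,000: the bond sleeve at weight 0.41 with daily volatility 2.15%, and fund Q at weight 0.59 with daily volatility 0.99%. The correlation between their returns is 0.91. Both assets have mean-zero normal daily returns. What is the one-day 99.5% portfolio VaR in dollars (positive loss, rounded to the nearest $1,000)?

$148,000

σ_p² = 0.41²·2.15² + 0.59²·0.99² + 2·0.91·0.41·0.59·2.15·0.99 = 2.0553 (%²).
σ_p = √2.0553 = 1.434%.
At 99.5%, z = 2.576.
VaR = 2.576 × 1.434% = 3.694%; on $4,000,000 that is $147,760.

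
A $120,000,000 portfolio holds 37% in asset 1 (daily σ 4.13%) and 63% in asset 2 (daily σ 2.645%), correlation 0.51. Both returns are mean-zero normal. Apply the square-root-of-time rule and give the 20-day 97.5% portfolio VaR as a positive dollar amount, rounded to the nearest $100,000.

σ_p = √(0.37²·4.13² + 0.63²·2.645² + 2·0.51·0.37·0.63·4.13·2.645) = 2.777%.
σ_{20d} = 2.777% × √20 = 12.419%.
z(97.5%) = 1.960.
VaR = 1.960 × 12.419% = 24.341%; on $120,000,000 that is $29,209,200.

$29,200,000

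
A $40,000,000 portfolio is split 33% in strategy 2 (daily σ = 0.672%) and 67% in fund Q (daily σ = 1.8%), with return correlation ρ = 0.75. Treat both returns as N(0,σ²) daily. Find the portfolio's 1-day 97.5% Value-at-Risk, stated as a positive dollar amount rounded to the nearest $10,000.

σ_p² = 0.33²·0.672² + 0.67²·1.8² + 2·0.75·0.33·0.67·0.672·1.8 = 1.9048 (%²).
σ_p = √1.9048 = 1.380%.
At 97.5%, z = 1.960.
VaR = 1.960 × 1.380% = 2.705%; on $40,000,000 that is $1,082,000.

$1,080,000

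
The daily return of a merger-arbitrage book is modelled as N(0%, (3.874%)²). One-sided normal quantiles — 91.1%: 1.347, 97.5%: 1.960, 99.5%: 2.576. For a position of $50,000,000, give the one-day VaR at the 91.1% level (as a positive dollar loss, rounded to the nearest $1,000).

VaR = z·σ = 1.347 × 3.874% = 5.218%.
On $50,000,000: 0.05218 × $50,000,000 = $2,609,000.

$2,609,000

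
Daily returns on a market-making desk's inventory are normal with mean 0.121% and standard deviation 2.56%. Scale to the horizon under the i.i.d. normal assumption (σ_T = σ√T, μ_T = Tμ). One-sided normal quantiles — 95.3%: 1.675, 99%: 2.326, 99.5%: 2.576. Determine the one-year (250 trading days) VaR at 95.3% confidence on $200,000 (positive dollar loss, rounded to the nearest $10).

$75,100

σ_{250d} = 2.56% × √250 = 40.477%; μ_{250d} = 250 × 0.121% = 30.250%.
VaR = −(30.250%) + 1.675 × 40.477% = 37.549%.
On $200,000: 0.37549 × $200,000 = $75,098.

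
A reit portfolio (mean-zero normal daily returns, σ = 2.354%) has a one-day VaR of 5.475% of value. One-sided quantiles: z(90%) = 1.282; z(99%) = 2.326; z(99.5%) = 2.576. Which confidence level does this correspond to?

99%

Implied z = VaR/σ = 5.475 / 2.354 = 2.326.
This matches z(99%) = 2.326.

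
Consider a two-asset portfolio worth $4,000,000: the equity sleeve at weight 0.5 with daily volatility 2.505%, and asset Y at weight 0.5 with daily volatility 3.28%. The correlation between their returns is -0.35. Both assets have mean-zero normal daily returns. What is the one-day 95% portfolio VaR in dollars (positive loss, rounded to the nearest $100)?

σ_p² = 0.5²·2.505² + 0.5²·3.28² + 2·-0.35·0.5·0.5·2.505·3.28 = 2.8205 (%²).
σ_p = √2.8205 = 1.679%.
At 95%, z = 1.645.
VaR = 1.645 × 1.679% = 2.762%; on $4,000,000 that is $110,480.

$110,500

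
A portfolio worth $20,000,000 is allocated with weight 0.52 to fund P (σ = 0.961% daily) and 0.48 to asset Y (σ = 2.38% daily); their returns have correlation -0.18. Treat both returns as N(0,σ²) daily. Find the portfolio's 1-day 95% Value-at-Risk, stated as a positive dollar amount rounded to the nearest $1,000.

$382,000

σ_p² = 0.52²·0.961² + 0.48²·2.38² + 2·-0.18·0.52·0.48·0.961·2.38 = 1.3493 (%²).
σ_p = √1.3493 = 1.162%.
At 95%, z = 1.645.
VaR = 1.645 × 1.162% = 1.911%; on $20,000,000 that is $382,200.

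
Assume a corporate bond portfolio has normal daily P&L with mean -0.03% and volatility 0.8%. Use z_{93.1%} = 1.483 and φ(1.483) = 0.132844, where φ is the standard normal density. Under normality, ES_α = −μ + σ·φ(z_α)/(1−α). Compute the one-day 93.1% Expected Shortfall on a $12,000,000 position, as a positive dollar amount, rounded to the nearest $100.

$188,400

Tail multiplier: φ(z)/(1−α) = 0.132844 / 0.069 = 1.925.
ES = −(-0.03%) + 0.8% × 1.925 = 1.570%.
On $12,000,000: 0.01570 × $12,000,000 = $188,400.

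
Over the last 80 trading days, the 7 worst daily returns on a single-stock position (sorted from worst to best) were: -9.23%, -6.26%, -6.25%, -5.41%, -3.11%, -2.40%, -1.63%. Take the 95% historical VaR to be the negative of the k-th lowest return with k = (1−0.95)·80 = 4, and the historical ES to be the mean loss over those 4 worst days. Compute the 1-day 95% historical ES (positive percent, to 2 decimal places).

6.79%

The 4 worst returns sum to -27.15%.
ES = −(-27.15%) / 4 = 6.7875% ≈ 6.79%.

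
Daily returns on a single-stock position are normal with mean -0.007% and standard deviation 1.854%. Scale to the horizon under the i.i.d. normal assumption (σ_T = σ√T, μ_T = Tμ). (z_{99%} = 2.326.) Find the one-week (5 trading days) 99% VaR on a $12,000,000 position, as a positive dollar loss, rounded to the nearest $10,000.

$1,160,000

σ_{5d} = 1.854% × √5 = 4.146%; μ_{5d} = 5 × -0.007% = -0.035%.
VaR = −(-0.035%) + 2.326 × 4.146% = 9.679%.
On $12,000,000: 0.09679 × $12,000,000 = $1,161,480.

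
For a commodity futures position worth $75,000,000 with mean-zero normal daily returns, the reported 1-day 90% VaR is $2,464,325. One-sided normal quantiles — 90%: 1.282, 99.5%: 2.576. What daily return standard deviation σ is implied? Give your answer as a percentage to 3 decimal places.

2.563%

VaR as a fraction: $2,464,325 / $75,000,000 = 3.286%.
σ = VaR / z = 3.286% / 1.282 = 2.563%.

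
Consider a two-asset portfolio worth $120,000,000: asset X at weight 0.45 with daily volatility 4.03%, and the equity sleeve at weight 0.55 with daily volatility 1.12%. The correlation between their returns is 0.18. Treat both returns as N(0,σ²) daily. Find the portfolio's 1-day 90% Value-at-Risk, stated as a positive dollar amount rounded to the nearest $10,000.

$3,100,000

σ_p² = 0.45²·4.03² + 0.55²·1.12² + 2·0.18·0.45·0.55·4.03·1.12 = 4.0704 (%²).
σ_p = √4.0704 = 2.018%.
At 90%, z = 1.282.
VaR = 1.282 × 2.018% = 2.587%; on $120,000,000 that is $3,104,400.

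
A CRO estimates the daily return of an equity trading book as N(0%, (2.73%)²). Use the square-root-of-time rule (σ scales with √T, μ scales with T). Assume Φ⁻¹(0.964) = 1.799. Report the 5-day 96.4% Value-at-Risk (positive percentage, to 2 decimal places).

10.98%

σ_{5d} = 2.73% × √5 = 6.104%.
VaR = 1.799 × 6.104% = 10.981%.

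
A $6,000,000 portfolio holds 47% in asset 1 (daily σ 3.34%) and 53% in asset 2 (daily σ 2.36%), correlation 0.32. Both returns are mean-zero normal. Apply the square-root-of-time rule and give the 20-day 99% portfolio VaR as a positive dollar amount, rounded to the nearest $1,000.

$1,435,000

σ_p = √(0.47²·3.34² + 0.53²·2.36² + 2·0.32·0.47·0.53·3.34·2.36) = 2.299%.
σ_{20d} = 2.299% × √20 = 10.281%.
z(99%) = 2.326.
VaR = 2.326 × 10.281% = 23.914%; on $6,000,000 that is $1,434,840.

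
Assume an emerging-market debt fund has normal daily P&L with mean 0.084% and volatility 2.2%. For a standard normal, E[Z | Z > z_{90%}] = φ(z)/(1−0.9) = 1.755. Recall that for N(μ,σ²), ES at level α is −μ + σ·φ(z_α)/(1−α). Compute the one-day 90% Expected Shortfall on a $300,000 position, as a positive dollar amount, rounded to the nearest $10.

$11,330

ES = −(0.084%) + 2.2% × 1.755 = 3.777%.
On $300,000: 0.03777 × $300,000 = $11,331.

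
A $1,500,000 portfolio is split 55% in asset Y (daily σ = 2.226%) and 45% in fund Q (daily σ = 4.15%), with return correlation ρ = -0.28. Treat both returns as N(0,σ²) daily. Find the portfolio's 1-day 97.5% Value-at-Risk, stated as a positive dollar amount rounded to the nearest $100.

σ_p² = 0.55²·2.226² + 0.45²·4.15² + 2·-0.28·0.55·0.45·2.226·4.15 = 3.7061 (%²).
σ_p = √3.7061 = 1.925%.
At 97.5%, z = 1.960.
VaR = 1.960 × 1.925% = 3.773%; on $1,500,000 that is $56,595.

$56,600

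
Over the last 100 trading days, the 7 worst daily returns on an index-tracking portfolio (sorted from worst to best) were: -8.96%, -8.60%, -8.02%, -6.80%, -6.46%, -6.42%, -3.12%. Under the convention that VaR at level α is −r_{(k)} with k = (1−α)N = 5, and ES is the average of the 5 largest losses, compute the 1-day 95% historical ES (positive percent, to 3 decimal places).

7.768%

The 5 worst returns sum to -38.84%.
ES = −(-38.84%) / 5 = 7.768%.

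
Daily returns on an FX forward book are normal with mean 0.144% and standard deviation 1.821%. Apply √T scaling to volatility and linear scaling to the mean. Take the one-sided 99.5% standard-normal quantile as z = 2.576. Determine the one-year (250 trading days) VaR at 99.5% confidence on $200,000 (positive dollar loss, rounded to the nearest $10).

$76,340

σ_{250d} = 1.821% × √250 = 28.793%; μ_{250d} = 250 × 0.144% = 36.000%.
VaR = −(36.000%) + 2.576 × 28.793% = 38.171%.
On $200,000: 0.38171 × $200,000 = $76,342.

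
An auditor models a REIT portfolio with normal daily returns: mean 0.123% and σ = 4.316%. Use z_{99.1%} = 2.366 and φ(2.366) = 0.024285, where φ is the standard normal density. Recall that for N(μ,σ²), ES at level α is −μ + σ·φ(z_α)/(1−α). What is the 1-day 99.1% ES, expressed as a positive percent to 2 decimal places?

11.52%

Tail multiplier: φ(z)/(1−α) = 0.024285 / 0.009 = 2.698.
ES = −(0.123%) + 4.316% × 2.698 = 11.522%.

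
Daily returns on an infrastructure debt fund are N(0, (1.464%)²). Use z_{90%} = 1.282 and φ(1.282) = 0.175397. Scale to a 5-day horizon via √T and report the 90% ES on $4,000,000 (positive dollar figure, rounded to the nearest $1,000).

$230,000

σ_{5d} = 1.464% × √5 = 3.274%.
ES multiplier = φ(z)/(1−α) = 0.175397/0.1 = 1.754.
ES = 3.274% × 1.754 = 5.743%; on $4,000,000: $229,720.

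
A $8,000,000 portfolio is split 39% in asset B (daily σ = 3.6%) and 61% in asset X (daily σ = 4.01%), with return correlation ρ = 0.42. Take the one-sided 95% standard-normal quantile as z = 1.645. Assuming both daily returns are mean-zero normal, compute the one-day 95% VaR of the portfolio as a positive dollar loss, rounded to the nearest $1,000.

σ_p² = 0.39²·3.6² + 0.61²·4.01² + 2·0.42·0.39·0.61·3.6·4.01 = 10.8395 (%²).
σ_p = √10.8395 = 3.292%.
VaR = 1.645 × 3.292% = 5.415%; on $8,000,000 that is $433,200.

$433,000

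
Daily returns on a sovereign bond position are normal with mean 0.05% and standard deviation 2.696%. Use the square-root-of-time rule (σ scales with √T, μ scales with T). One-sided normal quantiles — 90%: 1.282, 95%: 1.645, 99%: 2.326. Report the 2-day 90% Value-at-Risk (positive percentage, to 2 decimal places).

σ_{2d} = 2.696% × √2 = 3.813%; μ_{2d} = 2 × 0.05% = 0.100%.
VaR = −(0.100%) + 1.282 × 3.813% = 4.788%.

4.79%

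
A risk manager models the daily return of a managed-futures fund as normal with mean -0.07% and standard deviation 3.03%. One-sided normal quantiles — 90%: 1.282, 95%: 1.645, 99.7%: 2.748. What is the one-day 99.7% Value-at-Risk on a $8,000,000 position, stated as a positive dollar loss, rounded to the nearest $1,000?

VaR = −μ + z·σ = −(-0.07%) + 2.748 × 3.03% = 8.396%.
On $8,000,000: 0.08396 × $8,000,000 = $671,680.

$672,000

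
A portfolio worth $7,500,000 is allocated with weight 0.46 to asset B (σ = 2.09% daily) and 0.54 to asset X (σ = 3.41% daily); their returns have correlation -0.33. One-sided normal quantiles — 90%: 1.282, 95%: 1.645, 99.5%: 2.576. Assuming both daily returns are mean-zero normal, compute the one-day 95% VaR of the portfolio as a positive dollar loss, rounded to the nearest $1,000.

$219,000

σ_p² = 0.46²·2.09² + 0.54²·3.41² + 2·-0.33·0.46·0.54·2.09·3.41 = 3.1466 (%²).
σ_p = √3.1466 = 1.774%.
VaR = 1.645 × 1.774% = 2.918%; on $7,500,000 that is $218,850.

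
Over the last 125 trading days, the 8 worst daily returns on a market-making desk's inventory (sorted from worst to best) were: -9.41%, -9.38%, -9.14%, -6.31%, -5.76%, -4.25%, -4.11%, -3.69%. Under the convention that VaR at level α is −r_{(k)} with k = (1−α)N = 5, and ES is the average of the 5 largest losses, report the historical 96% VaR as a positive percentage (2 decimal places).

k = 5; the 5th lowest return is -5.76%, so VaR = 5.76%.

5.76%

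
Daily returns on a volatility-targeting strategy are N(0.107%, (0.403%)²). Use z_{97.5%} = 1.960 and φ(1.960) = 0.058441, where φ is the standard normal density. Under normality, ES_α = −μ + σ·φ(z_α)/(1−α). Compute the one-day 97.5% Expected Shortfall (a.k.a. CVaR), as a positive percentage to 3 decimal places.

0.835%

Tail multiplier: φ(z)/(1−α) = 0.058441 / 0.025 = 2.338.
ES = −(0.107%) + 0.403% × 2.338 = 0.835%.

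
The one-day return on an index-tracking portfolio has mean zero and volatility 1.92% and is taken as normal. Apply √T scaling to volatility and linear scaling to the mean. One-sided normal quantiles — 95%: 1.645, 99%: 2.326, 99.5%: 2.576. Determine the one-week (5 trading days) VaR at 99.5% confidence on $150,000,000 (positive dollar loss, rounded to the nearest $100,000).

σ_{5d} = 1.92% × √5 = 4.293%.
VaR = 2.576 × 4.293% = 11.059%.
On $150,000,000: 0.11059 × $150,000,000 = $16,588,500.

$16,600,000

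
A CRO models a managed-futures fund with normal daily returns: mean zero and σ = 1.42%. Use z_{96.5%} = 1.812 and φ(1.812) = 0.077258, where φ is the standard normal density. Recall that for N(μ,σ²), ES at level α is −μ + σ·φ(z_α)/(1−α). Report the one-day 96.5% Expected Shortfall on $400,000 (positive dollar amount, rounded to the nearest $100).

$12,500

Tail multiplier: φ(z)/(1−α) = 0.077258 / 0.035 = 2.207.
ES = 1.42% × 2.207 = 3.134%.
On $400,000: 0.03134 × $400,000 = $12,536.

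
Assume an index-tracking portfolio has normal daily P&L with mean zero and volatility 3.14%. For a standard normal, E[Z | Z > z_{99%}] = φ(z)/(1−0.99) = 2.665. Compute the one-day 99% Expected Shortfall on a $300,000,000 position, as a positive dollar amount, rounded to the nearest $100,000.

$25,100,000

ES = 3.14% × 2.665 = 8.368%.
On $300,000,000: 0.08368 × $300,000,000 = $25,104,000.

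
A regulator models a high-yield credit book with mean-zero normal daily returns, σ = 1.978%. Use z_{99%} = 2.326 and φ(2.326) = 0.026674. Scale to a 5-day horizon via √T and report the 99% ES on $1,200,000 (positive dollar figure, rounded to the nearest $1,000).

$142,000

σ_{5d} = 1.978% × √5 = 4.423%.
ES multiplier = φ(z)/(1−α) = 0.026674/0.01 = 2.667.
ES = 4.423% × 2.667 = 11.796%; on $1,200,000: $141,552.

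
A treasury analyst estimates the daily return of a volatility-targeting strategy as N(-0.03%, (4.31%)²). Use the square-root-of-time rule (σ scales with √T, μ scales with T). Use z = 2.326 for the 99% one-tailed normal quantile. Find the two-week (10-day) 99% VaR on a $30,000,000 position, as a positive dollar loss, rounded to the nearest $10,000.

$9,600,000

σ_{10d} = 4.31% × √10 = 13.629%; μ_{10d} = 10 × -0.03% = -0.300%.
VaR = −(-0.300%) + 2.326 × 13.629% = 32.001%.
On $30,000,000: 0.32001 × $30,000,000 = $9,600,300.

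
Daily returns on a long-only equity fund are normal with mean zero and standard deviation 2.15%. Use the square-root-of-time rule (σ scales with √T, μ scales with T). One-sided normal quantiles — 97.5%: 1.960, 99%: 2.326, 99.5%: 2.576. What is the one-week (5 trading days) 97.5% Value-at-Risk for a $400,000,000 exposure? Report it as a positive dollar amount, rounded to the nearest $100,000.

σ_{5d} = 2.15% × √5 = 4.808%.
VaR = 1.960 × 4.808% = 9.424%.
On $400,000,000: 0.09424 × $400,000,000 = $37,696,000.

$37,700,000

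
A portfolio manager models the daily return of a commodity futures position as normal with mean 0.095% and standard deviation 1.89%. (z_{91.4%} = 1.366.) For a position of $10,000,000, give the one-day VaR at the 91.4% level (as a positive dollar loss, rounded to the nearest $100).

VaR = −μ + z·σ = −(0.095%) + 1.366 × 1.89% = 2.487%.
On $10,000,000: 0.02487 × $10,000,000 = $248,700.

$248,700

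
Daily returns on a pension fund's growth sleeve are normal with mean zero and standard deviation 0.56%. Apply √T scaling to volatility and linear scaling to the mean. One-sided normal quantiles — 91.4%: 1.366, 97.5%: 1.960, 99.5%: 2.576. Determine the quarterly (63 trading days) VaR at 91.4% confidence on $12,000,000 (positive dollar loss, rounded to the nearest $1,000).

$729,000

σ_{63d} = 0.56% × √63 = 4.445%.
VaR = 1.366 × 4.445% = 6.072%.
On $12,000,000: 0.06072 × $12,000,000 = $728,640.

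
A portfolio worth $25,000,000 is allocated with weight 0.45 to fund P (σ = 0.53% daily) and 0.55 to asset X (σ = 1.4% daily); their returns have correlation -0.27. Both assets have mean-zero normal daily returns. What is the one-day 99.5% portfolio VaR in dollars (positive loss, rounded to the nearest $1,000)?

$478,000

σ_p² = 0.45²·0.53² + 0.55²·1.4² + 2·-0.27·0.45·0.55·0.53·1.4 = 0.5506 (%²).
σ_p = √0.5506 = 0.742%.
At 99.5%, z = 2.576.
VaR = 2.576 × 0.742% = 1.911%; on $25,000,000 that is $477,750.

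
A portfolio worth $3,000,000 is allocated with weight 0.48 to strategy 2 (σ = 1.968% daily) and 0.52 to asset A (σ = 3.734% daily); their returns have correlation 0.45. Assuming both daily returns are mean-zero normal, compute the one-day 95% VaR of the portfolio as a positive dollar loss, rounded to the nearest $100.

$124,000

σ_p² = 0.48²·1.968² + 0.52²·3.734² + 2·0.45·0.48·0.52·1.968·3.734 = 6.3132 (%²).
σ_p = √6.3132 = 2.513%.
At 95%, z = 1.645.
VaR = 1.645 × 2.513% = 4.134%; on $3,000,000 that is $124,020.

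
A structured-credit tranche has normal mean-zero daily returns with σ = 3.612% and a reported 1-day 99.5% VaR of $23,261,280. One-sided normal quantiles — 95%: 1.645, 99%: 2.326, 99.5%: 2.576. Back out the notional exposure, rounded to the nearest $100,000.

VaR as a fraction of value: z·σ = 2.576 × 3.612% = 9.30451%.
Position = $23,261,280 / 0.0930451 = $250,000,000.

$250,000,000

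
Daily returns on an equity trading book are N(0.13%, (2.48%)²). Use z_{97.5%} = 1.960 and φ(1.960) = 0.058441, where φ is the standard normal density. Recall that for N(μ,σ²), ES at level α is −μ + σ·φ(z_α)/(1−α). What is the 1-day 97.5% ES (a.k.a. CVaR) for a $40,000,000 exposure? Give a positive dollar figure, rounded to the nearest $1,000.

$2,267,000

Tail multiplier: φ(z)/(1−α) = 0.058441 / 0.025 = 2.338.
ES = −(0.13%) + 2.48% × 2.338 = 5.668%.
On $40,000,000: 0.05668 × $40,000,000 = $2,267,200.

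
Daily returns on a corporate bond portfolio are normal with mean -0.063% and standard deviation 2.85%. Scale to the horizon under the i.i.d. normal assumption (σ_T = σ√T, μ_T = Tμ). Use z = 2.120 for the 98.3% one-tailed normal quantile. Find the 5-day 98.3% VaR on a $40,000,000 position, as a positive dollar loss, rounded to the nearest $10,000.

σ_{5d} = 2.85% × √5 = 6.373%; μ_{5d} = 5 × -0.063% = -0.315%.
VaR = −(-0.315%) + 2.120 × 6.373% = 13.826%.
On $40,000,000: 0.13826 × $40,000,000 = $5,530,400.

$5,530,000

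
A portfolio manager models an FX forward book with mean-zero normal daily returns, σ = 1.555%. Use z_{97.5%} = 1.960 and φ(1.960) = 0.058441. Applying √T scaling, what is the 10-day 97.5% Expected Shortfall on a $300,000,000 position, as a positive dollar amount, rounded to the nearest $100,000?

σ_{10d} = 1.555% × √10 = 4.917%.
ES multiplier = φ(z)/(1−α) = 0.058441/0.025 = 2.338.
ES = 4.917% × 2.338 = 11.496%; on $300,000,000: $34,488,000.

$34,500,000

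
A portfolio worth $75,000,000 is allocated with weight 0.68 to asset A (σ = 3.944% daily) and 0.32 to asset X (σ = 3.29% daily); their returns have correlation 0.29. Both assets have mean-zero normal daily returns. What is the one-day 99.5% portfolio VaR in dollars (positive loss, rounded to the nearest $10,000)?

σ_p² = 0.68²·3.944² + 0.32²·3.29² + 2·0.29·0.68·0.32·3.944·3.29 = 9.9387 (%²).
σ_p = √9.9387 = 3.153%.
At 99.5%, z = 2.576.
VaR = 2.576 × 3.153% = 8.122%; on $75,000,000 that is $6,091,500.

$6,090,000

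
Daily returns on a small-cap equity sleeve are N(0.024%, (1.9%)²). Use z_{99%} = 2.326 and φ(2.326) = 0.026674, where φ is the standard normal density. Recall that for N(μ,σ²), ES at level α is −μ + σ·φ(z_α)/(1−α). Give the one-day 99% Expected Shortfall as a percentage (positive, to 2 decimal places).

Tail multiplier: φ(z)/(1−α) = 0.026674 / 0.01 = 2.667.
ES = −(0.024%) + 1.9% × 2.667 = 5.043%.

5.04%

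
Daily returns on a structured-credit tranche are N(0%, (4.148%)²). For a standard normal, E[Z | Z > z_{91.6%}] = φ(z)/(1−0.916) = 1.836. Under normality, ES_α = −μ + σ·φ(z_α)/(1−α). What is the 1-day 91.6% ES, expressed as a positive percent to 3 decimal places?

ES = 4.148% × 1.836 = 7.616%.

7.616%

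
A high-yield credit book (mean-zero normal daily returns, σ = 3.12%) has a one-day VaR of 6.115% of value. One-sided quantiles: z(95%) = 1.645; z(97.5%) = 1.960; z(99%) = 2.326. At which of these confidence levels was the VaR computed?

97.5%

Implied z = VaR/σ = 6.115 / 3.12 = 1.960.
This matches z(97.5%) = 1.960.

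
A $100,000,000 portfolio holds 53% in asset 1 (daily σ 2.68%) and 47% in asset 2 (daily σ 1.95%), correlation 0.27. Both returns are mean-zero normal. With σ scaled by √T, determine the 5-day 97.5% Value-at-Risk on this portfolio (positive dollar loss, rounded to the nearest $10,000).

$8,270,000

σ_p = √(0.53²·2.68² + 0.47²·1.95² + 2·0.27·0.53·0.47·2.68·1.95) = 1.887%.
σ_{5d} = 1.887% × √5 = 4.219%.
z(97.5%) = 1.960.
VaR = 1.960 × 4.219% = 8.269%; on $100,000,000 that is $8,269,000.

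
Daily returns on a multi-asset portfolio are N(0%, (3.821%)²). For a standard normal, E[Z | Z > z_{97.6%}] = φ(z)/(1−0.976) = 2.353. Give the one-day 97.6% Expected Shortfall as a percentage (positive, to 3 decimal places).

ES = 3.821% × 2.353 = 8.991%.

8.991%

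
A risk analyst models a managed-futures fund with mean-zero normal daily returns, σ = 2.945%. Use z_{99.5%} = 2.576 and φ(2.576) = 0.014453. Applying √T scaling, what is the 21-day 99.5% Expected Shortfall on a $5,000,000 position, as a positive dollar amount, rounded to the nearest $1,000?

σ_{21d} = 2.945% × √21 = 13.496%.
ES multiplier = φ(z)/(1−α) = 0.014453/0.005 = 2.891.
ES = 13.496% × 2.891 = 39.017%; on $5,000,000: $1,950,850.

$1,951,000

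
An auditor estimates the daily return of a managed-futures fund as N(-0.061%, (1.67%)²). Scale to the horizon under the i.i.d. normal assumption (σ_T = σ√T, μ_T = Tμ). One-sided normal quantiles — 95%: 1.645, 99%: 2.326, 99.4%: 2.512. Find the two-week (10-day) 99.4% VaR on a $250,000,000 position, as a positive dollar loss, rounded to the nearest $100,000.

$34,700,000

σ_{10d} = 1.67% × √10 = 5.281%; μ_{10d} = 10 × -0.061% = -0.610%.
VaR = −(-0.610%) + 2.512 × 5.281% = 13.876%.
On $250,000,000: 0.13876 × $250,000,000 = $34,690,000.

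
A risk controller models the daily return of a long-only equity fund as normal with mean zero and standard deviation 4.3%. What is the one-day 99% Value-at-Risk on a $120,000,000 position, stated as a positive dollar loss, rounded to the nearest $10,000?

$12,000,000

At 99% one-sided, z = 2.326.
VaR = z·σ = 2.326 × 4.3% = 10.002%.
On $120,000,000: 0.10002 × $120,000,000 = $12,002,400.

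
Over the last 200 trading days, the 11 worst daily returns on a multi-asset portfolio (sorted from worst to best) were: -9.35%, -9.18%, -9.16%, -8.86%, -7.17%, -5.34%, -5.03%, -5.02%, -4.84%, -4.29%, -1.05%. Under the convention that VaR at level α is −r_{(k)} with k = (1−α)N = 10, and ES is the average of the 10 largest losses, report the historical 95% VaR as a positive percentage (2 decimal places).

4.29%

k = 10; the 10th lowest return is -4.29%, so VaR = 4.29%.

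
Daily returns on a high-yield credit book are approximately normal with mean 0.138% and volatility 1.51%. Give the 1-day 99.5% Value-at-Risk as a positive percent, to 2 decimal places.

3.75%

At 99.5% one-sided, z = 2.576.
VaR = −μ + z·σ = −(0.138%) + 2.576 × 1.51% = 3.752%.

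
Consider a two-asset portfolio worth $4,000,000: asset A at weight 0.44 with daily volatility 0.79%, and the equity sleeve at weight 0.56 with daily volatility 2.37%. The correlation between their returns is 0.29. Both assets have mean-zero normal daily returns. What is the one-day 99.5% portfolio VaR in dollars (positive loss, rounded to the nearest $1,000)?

σ_p² = 0.44²·0.79² + 0.56²·2.37² + 2·0.29·0.44·0.56·0.79·2.37 = 2.1499 (%²).
σ_p = √2.1499 = 1.466%.
At 99.5%, z = 2.576.
VaR = 2.576 × 1.466% = 3.776%; on $4,000,000 that is $151,040.

$151,000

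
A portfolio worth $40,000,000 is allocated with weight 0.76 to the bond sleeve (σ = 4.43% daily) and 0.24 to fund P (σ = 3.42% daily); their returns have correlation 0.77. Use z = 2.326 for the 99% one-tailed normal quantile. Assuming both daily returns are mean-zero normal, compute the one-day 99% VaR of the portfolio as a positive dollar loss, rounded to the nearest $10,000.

σ_p² = 0.76²·4.43² + 0.24²·3.42² + 2·0.77·0.76·0.24·4.43·3.42 = 16.2648 (%²).
σ_p = √16.2648 = 4.033%.
VaR = 2.326 × 4.033% = 9.381%; on $40,000,000 that is $3,752,400.

$3,750,000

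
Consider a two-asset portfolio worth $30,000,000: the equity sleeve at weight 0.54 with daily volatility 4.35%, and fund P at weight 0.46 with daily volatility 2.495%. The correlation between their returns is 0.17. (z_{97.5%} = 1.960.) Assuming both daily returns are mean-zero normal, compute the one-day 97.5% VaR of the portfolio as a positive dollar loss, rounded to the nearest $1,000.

$1,637,000

σ_p² = 0.54²·4.35² + 0.46²·2.495² + 2·0.17·0.54·0.46·4.35·2.495 = 7.7516 (%²).
σ_p = √7.7516 = 2.784%.
VaR = 1.960 × 2.784% = 5.457%; on $30,000,000 that is $1,637,100.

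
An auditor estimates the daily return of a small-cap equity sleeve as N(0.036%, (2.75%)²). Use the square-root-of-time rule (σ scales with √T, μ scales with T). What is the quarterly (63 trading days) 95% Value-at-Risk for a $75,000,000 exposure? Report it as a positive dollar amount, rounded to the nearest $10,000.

At 95%, z = 1.645.
σ_{63d} = 2.75% × √63 = 21.827%; μ_{63d} = 63 × 0.036% = 2.268%.
VaR = −(2.268%) + 1.645 × 21.827% = 33.637%.
On $75,000,000: 0.33637 × $75,000,000 = $25,227,750.

$25,230,000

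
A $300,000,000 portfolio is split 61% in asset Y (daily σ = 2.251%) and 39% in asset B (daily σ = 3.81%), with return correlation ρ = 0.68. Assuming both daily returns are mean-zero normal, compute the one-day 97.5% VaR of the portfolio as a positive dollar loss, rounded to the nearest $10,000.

σ_p² = 0.61²·2.251² + 0.39²·3.81² + 2·0.68·0.61·0.39·2.251·3.81 = 6.8681 (%²).
σ_p = √6.8681 = 2.621%.
At 97.5%, z = 1.960.
VaR = 1.960 × 2.621% = 5.137%; on $300,000,000 that is $15,411,000.

$15,410,000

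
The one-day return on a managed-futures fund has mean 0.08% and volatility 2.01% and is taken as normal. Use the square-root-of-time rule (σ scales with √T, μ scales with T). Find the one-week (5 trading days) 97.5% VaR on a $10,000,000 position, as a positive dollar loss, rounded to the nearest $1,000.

At 97.5%, z = 1.960.
σ_{5d} = 2.01% × √5 = 4.494%; μ_{5d} = 5 × 0.08% = 0.400%.
VaR = −(0.400%) + 1.960 × 4.494% = 8.408%.
On $10,000,000: 0.08408 × $10,000,000 = $840,800.

$841,000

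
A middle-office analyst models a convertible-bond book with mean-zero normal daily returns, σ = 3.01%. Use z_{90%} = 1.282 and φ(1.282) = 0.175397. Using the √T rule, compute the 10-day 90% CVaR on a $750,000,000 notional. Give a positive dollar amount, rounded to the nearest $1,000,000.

σ_{10d} = 3.01% × √10 = 9.518%.
ES multiplier = φ(z)/(1−α) = 0.175397/0.1 = 1.754.
ES = 9.518% × 1.754 = 16.695%; on $750,000,000: $125,212,500.

$125,000,000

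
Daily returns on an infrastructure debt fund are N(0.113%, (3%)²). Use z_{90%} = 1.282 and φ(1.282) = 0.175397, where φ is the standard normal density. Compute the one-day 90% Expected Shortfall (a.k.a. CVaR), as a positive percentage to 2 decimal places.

Tail multiplier: φ(z)/(1−α) = 0.175397 / 0.1 = 1.754.
ES = −(0.113%) + 3% × 1.754 = 5.149%.

5.15%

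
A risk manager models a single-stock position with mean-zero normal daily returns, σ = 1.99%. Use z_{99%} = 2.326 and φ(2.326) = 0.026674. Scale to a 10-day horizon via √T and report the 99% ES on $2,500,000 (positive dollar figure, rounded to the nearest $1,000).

$420,000

σ_{10d} = 1.99% × √10 = 6.293%.
ES multiplier = φ(z)/(1−α) = 0.026674/0.01 = 2.667.
ES = 6.293% × 2.667 = 16.783%; on $2,500,000: $419,575.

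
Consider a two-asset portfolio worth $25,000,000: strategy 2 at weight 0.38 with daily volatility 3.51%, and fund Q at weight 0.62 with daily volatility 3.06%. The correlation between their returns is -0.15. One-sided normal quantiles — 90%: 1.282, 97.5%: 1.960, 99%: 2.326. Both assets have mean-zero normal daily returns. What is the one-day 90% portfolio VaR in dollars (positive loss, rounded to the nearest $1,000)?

σ_p² = 0.38²·3.51² + 0.62²·3.06² + 2·-0.15·0.38·0.62·3.51·3.06 = 4.6192 (%²).
σ_p = √4.6192 = 2.149%.
VaR = 1.282 × 2.149% = 2.755%; on $25,000,000 that is $688,750.

$689,000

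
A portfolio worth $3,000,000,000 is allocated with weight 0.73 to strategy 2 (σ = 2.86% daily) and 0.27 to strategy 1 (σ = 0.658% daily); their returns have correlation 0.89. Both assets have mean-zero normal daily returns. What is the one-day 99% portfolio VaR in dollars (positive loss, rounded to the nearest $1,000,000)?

$157,000,000

σ_p² = 0.73²·2.86² + 0.27²·0.658² + 2·0.89·0.73·0.27·2.86·0.658 = 5.0507 (%²).
σ_p = √5.0507 = 2.247%.
At 99%, z = 2.326.
VaR = 2.326 × 2.247% = 5.227%; on $3,000,000,000 that is $156,810,000.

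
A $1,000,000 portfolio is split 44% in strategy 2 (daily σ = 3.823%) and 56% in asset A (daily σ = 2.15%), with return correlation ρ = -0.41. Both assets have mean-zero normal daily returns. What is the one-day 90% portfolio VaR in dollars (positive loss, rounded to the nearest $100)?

σ_p² = 0.44²·3.823² + 0.56²·2.15² + 2·-0.41·0.44·0.56·3.823·2.15 = 2.6184 (%²).
σ_p = √2.6184 = 1.618%.
At 90%, z = 1.282.
VaR = 1.282 × 1.618% = 2.074%; on $1,000,000 that is $20,740.

$20,700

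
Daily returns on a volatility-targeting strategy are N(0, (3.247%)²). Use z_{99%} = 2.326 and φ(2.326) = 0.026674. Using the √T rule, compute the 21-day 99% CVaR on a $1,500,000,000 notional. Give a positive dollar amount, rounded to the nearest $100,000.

σ_{21d} = 3.247% × √21 = 14.880%.
ES multiplier = φ(z)/(1−α) = 0.026674/0.01 = 2.667.
ES = 14.880% × 2.667 = 39.685%; on $1,500,000,000: $595,275,000.

$595,300,000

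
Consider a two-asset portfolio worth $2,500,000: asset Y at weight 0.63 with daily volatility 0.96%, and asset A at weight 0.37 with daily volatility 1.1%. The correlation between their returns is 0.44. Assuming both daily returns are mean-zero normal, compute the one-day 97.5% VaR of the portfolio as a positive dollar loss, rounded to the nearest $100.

$42,400

σ_p² = 0.63²·0.96² + 0.37²·1.1² + 2·0.44·0.63·0.37·0.96·1.1 = 0.7480 (%²).
σ_p = √0.7480 = 0.865%.
At 97.5%, z = 1.960.
VaR = 1.960 × 0.865% = 1.695%; on $2,500,000 that is $42,375.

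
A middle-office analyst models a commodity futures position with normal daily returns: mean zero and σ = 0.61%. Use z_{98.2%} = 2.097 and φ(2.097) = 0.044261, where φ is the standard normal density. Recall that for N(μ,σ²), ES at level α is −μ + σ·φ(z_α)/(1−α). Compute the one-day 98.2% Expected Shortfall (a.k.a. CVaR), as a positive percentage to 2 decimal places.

Tail multiplier: φ(z)/(1−α) = 0.044261 / 0.018 = 2.459.
ES = 0.61% × 2.459 = 1.500%.

1.50%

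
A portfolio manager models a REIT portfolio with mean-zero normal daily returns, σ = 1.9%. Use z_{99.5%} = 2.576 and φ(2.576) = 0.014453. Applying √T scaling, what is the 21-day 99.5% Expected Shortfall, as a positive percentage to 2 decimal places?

σ_{21d} = 1.9% × √21 = 8.707%.
ES multiplier = φ(z)/(1−α) = 0.014453/0.005 = 2.891.
ES = 8.707% × 2.891 = 25.172%.

25.17%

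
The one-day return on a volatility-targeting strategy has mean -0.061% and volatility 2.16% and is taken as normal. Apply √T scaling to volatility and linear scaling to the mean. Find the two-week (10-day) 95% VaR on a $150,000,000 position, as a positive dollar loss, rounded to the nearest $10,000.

$17,770,000

At 95%, z = 1.645.
σ_{10d} = 2.16% × √10 = 6.831%; μ_{10d} = 10 × -0.061% = -0.610%.
VaR = −(-0.610%) + 1.645 × 6.831% = 11.847%.
On $150,000,000: 0.11847 × $150,000,000 = $17,770,500.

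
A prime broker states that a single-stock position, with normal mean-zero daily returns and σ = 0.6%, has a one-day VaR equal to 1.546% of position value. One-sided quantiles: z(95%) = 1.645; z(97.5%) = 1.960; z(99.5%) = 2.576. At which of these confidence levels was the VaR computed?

Implied z = VaR/σ = 1.546 / 0.6 = 2.577.
This matches z(99.5%) = 2.576.

99.5%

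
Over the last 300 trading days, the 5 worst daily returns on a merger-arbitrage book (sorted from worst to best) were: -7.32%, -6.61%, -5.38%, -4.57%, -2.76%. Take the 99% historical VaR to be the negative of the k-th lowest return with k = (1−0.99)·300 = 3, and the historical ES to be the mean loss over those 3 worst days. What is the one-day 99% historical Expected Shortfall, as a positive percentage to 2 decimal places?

The 3 worst returns sum to -19.31%.
ES = −(-19.31%) / 3 = 6.4366…% ≈ 6.44%.

6.44%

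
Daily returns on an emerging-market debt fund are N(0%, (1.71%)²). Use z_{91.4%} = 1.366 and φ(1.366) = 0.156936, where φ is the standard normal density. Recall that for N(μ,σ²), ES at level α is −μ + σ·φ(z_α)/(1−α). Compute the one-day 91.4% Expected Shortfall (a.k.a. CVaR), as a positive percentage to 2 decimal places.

Tail multiplier: φ(z)/(1−α) = 0.156936 / 0.086 = 1.825.
ES = 1.71% × 1.825 = 3.121%.

3.12%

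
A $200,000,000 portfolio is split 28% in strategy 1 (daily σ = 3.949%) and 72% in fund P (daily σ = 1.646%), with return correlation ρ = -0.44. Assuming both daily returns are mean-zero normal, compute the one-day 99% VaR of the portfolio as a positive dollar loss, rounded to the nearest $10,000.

$5,650,000

σ_p² = 0.28²·3.949² + 0.72²·1.646² + 2·-0.44·0.28·0.72·3.949·1.646 = 1.4740 (%²).
σ_p = √1.4740 = 1.214%.
At 99%, z = 2.326.
VaR = 2.326 × 1.214% = 2.824%; on $200,000,000 that is $5,648,000.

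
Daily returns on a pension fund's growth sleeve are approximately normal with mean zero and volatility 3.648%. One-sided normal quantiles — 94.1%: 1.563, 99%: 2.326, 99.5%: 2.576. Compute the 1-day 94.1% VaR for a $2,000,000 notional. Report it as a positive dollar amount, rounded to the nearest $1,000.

VaR = z·σ = 1.563 × 3.648% = 5.702%.
On $2,000,000: 0.05702 × $2,000,000 = $114,040.

$114,000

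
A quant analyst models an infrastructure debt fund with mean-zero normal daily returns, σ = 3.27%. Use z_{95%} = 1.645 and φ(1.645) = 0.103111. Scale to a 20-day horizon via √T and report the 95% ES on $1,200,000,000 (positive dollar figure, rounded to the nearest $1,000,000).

$362,000,000

σ_{20d} = 3.27% × √20 = 14.624%.
ES multiplier = φ(z)/(1−α) = 0.103111/0.05 = 2.062.
ES = 14.624% × 2.062 = 30.155%; on $1,200,000,000: $361,860,000.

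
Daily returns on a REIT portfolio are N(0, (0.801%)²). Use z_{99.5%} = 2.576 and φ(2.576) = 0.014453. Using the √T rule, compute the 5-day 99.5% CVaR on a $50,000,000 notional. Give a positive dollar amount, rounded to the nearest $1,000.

$2,589,000

σ_{5d} = 0.801% × √5 = 1.791%.
ES multiplier = φ(z)/(1−α) = 0.014453/0.005 = 2.891.
ES = 1.791% × 2.891 = 5.178%; on $50,000,000: $2,589,000.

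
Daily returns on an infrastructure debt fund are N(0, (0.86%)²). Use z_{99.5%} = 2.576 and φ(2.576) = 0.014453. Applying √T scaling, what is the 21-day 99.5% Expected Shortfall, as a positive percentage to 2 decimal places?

σ_{21d} = 0.86% × √21 = 3.941%.
ES multiplier = φ(z)/(1−α) = 0.014453/0.005 = 2.891.
ES = 3.941% × 2.891 = 11.393%.

11.39%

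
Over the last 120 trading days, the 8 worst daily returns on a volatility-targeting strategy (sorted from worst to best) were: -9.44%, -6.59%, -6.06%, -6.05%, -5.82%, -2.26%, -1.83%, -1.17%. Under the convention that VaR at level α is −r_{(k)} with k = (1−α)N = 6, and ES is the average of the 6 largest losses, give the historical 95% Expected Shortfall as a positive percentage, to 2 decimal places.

The 6 worst returns sum to -36.22%.
ES = −(-36.22%) / 6 = 6.0366…% ≈ 6.04%.

6.04%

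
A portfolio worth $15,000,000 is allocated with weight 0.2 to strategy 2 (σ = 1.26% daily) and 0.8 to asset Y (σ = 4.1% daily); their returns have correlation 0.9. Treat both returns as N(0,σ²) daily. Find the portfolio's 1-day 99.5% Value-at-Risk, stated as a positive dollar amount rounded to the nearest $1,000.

$1,356,000

σ_p² = 0.2²·1.26² + 0.8²·4.1² + 2·0.9·0.2·0.8·1.26·4.1 = 12.3097 (%²).
σ_p = √12.3097 = 3.509%.
At 99.5%, z = 2.576.
VaR = 2.576 × 3.509% = 9.039%; on $15,000,000 that is $1,355,850.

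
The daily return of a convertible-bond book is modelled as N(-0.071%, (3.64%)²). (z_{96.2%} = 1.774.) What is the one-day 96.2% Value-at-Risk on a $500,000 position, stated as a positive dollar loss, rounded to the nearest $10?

$32,640

VaR = −μ + z·σ = −(-0.071%) + 1.774 × 3.64% = 6.528%.
On $500,000: 0.06528 × $500,000 = $32,640.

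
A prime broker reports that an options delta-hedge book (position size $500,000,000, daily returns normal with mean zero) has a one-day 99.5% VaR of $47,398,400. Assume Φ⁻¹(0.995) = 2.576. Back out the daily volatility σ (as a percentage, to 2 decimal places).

VaR as a fraction: $47,398,400 / $500,000,000 = 9.480%.
σ = VaR / z = 9.480% / 2.576 = 3.680%.

3.68%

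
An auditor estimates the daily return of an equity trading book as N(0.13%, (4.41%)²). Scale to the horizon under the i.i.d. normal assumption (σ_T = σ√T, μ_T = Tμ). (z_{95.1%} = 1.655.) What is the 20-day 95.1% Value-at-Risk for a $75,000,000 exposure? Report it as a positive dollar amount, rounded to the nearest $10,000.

$22,530,000

σ_{20d} = 4.41% × √20 = 19.722%; μ_{20d} = 20 × 0.13% = 2.600%.
VaR = −(2.600%) + 1.655 × 19.722% = 30.040%.
On $75,000,000: 0.30040 × $75,000,000 = $22,530,000.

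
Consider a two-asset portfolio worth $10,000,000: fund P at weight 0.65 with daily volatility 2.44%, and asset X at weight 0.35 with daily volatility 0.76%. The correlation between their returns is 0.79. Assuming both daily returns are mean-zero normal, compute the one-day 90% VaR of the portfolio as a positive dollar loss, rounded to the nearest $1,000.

σ_p² = 0.65²·2.44² + 0.35²·0.76² + 2·0.79·0.65·0.35·2.44·0.76 = 3.2527 (%²).
σ_p = √3.2527 = 1.804%.
At 90%, z = 1.282.
VaR = 1.282 × 1.804% = 2.313%; on $10,000,000 that is $231,300.

$231,000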